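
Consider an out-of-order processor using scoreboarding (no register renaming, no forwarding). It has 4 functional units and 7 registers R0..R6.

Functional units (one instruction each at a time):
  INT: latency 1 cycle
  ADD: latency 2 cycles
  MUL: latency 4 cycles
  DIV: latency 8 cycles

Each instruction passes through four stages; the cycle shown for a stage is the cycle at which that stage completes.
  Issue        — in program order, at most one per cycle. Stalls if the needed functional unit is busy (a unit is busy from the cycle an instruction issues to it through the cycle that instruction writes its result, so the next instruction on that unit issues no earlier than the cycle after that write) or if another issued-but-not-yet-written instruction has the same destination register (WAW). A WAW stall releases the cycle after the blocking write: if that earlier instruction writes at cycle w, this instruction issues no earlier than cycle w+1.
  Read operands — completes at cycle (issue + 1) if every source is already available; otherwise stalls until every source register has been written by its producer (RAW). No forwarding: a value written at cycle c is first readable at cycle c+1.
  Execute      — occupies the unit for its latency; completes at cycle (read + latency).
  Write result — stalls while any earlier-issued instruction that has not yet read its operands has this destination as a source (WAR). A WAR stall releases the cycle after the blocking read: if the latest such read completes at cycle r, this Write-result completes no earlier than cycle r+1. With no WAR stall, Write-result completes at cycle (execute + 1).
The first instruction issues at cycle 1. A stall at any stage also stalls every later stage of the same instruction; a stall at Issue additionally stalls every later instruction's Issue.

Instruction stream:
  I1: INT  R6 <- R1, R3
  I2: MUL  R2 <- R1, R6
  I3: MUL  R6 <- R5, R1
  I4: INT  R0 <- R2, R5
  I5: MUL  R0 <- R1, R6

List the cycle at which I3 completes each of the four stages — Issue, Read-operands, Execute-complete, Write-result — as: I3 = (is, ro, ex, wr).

I3 = (11, 12, 16, 17)

  I1 | 1 | 2 | 3 | 4
  I2 | 2 | 5 | 9 | 10   RAW R6: wait I1 write@4
  I3 | 11 | 12 | 16 | 17   struct: MUL busy until I2 writes@10
  I4 | 12 | 13 | 14 | 15
  I5 | 18 | 19 | 23 | 24   struct: MUL busy until I3 writes@17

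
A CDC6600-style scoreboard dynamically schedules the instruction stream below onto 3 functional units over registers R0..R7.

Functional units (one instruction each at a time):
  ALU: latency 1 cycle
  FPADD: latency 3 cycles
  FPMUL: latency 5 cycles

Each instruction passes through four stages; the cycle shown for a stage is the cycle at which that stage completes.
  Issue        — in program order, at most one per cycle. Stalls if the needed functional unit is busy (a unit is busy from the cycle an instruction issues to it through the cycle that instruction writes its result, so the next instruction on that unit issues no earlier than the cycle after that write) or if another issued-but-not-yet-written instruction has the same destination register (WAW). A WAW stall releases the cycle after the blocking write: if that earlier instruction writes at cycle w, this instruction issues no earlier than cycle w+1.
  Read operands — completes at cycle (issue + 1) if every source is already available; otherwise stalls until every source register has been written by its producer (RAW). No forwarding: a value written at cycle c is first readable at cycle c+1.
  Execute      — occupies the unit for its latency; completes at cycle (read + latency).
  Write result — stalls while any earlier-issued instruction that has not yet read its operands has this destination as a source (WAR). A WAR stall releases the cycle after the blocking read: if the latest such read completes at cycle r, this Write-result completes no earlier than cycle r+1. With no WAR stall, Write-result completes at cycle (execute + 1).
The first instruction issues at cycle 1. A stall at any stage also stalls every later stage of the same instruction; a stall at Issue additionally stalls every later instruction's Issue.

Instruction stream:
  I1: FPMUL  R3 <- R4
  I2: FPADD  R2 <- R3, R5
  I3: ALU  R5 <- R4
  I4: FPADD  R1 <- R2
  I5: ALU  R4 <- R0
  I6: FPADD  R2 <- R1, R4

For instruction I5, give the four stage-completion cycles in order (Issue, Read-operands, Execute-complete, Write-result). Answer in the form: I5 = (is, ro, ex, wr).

I1: IS=1 RO=2 EX=7 WR=8
I2: IS=2 RO=9 EX=12 WR=13  [RAW R3: wait I1 write@8]
I3: IS=3 RO=4 EX=5 WR=10  [WAR R5: wait I2 read@9]
I4: IS=14 RO=15 EX=18 WR=19  [struct: FPADD busy until I2 writes@13]
I5: IS=15 RO=16 EX=17 WR=18
I6: IS=20 RO=21 EX=24 WR=25  [struct: FPADD busy until I4 writes@19]

I5 = (15, 16, 17, 18)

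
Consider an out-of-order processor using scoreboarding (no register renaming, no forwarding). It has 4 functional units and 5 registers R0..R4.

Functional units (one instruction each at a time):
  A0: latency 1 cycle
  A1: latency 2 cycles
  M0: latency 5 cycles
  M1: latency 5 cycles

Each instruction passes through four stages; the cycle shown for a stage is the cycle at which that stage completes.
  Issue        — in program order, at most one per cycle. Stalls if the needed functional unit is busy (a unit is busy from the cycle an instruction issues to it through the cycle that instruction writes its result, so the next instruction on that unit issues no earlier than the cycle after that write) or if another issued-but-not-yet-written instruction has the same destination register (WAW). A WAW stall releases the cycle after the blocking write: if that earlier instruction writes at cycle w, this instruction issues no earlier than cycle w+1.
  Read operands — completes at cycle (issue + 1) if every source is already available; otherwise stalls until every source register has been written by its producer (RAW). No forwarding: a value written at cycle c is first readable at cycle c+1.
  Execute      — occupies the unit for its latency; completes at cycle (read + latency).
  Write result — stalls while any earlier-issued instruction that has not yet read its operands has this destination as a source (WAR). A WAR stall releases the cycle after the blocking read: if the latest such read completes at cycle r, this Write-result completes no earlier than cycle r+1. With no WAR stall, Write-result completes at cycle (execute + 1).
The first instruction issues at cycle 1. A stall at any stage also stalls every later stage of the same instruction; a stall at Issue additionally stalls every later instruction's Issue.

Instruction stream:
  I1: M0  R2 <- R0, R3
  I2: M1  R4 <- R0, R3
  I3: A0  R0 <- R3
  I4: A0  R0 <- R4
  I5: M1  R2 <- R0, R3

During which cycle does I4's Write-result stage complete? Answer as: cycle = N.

cycle = 12

  I1 | 1 | 2 | 7 | 8
  I2 | 2 | 3 | 8 | 9
  I3 | 3 | 4 | 5 | 6
  I4 | 7 | 10 | 11 | 12   struct: A0 busy until I3 writes@6 · RAW R4: wait I2 write@9
  I5 | 10 | 13 | 18 | 19   struct: M1 busy until I2 writes@9 · RAW R0: wait I4 write@12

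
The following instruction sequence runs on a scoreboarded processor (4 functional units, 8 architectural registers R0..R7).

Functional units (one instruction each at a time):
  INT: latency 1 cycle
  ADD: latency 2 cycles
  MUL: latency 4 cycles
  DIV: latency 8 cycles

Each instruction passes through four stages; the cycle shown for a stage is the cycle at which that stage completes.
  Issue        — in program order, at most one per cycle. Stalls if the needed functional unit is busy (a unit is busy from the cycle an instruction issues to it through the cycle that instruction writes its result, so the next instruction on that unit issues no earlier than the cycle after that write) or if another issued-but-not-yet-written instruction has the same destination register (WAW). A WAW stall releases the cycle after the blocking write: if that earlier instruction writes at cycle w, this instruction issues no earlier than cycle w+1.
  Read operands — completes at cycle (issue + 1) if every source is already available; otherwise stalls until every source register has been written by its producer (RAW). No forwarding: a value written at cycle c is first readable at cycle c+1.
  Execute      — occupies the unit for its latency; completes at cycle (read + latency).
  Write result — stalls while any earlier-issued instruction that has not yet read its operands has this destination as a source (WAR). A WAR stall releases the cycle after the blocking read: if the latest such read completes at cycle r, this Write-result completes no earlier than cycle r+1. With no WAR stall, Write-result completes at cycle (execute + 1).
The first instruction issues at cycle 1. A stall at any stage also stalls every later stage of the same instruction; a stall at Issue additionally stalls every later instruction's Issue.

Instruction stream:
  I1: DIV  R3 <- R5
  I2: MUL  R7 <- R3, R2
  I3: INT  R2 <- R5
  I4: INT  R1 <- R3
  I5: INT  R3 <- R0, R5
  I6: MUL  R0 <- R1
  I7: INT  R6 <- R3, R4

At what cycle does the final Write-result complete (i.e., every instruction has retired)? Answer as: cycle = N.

I1: IS=1 RO=2 EX=10 WR=11
I2: IS=2 RO=12 EX=16 WR=17  [RAW R3: wait I1 write@11]
I3: IS=3 RO=4 EX=5 WR=13  [WAR R2: wait I2 read@12]
I4: IS=14 RO=15 EX=16 WR=17  [struct: INT busy until I3 writes@13]
I5: IS=18 RO=19 EX=20 WR=21  [struct: INT busy until I4 writes@17]
I6: IS=19 RO=20 EX=24 WR=25
I7: IS=22 RO=23 EX=24 WR=25  [struct: INT busy until I5 writes@21]

cycle = 25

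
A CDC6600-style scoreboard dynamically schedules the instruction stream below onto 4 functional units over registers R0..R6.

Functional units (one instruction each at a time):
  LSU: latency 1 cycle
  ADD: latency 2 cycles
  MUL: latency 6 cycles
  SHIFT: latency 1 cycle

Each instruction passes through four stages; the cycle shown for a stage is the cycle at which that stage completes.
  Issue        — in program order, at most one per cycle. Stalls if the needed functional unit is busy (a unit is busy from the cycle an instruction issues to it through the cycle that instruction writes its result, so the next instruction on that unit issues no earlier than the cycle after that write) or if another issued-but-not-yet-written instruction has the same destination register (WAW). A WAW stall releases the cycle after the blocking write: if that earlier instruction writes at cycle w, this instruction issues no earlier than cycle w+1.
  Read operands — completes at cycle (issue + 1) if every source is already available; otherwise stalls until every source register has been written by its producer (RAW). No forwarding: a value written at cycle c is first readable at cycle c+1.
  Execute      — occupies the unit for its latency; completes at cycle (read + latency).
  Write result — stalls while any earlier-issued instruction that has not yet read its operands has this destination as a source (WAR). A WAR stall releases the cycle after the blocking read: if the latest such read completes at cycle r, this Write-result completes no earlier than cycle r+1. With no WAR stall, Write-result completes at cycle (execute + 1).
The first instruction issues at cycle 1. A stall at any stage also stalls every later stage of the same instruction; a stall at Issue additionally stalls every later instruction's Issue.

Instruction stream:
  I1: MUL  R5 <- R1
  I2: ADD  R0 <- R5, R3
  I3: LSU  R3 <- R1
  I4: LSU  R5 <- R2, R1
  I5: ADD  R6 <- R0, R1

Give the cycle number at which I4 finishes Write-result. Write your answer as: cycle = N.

1) issue 1, read 2, done 8, write 9
2) issue 2, read 10, done 12, write 13  <RAW R5: wait I1 write@9>
3) issue 3, read 4, done 5, write 11  <WAR R3: wait I2 read@10>
4) issue 12, read 13, done 14, write 15  <struct: LSU busy until I3 writes@11>
5) issue 14, read 15, done 17, write 18  <struct: ADD busy until I2 writes@13>

cycle = 15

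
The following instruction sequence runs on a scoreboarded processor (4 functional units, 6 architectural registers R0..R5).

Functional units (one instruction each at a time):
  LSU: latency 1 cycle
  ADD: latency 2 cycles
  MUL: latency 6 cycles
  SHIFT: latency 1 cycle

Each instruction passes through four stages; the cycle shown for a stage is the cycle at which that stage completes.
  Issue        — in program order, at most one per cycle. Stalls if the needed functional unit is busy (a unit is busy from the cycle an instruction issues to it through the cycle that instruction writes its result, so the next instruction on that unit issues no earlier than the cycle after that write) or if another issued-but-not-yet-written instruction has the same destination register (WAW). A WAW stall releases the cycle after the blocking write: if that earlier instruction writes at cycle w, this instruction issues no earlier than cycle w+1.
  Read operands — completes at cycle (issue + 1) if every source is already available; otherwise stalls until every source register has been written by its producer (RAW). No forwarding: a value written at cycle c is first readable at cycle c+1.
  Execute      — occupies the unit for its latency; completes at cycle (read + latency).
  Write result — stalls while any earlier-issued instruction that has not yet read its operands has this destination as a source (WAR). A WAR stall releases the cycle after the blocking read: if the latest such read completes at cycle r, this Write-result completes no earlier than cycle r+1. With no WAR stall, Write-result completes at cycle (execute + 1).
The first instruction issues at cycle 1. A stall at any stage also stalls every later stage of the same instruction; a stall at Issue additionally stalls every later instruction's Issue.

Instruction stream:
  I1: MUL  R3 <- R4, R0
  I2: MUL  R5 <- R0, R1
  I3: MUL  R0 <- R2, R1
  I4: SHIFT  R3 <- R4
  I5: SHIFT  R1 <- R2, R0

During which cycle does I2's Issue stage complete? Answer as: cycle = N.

[1] I1→MUL
[2] I1 RO
[8] I1 EX
[9] I1 WR R3
[10] I2→MUL
[11] I2 RO
[17] I2 EX
[18] I2 WR R5
[19] I3→MUL
[20] I3 RO · I4→SHIFT
[21] I4 RO
[22] I4 EX
[23] I4 WR R3
[24] I5→SHIFT
[26] I3 EX
[27] I3 WR R0
[28] I5 RO
[29] I5 EX
[30] I5 WR R1

cycle = 10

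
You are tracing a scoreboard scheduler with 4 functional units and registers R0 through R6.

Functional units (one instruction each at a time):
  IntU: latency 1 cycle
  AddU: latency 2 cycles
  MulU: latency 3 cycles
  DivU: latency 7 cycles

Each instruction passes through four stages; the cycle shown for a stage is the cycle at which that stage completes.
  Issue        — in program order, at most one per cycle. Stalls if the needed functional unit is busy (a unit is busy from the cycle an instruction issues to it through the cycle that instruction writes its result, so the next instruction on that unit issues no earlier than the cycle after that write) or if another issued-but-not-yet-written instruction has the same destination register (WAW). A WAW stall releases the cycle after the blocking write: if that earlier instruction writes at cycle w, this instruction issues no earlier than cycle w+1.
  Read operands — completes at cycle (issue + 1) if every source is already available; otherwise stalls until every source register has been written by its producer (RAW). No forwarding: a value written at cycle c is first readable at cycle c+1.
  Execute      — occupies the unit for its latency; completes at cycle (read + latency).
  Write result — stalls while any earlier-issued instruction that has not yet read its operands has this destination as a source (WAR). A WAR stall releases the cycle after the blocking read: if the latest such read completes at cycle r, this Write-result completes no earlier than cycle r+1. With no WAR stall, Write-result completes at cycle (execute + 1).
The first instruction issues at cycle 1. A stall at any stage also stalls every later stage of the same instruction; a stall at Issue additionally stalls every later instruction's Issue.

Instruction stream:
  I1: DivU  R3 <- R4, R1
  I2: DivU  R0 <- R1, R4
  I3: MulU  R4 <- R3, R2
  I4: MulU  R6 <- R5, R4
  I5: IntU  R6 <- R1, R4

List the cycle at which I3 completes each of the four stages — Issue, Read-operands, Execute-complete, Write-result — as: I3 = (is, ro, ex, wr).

  I1 | 1 | 2 | 9 | 10
  I2 | 11 | 12 | 19 | 20   struct: DivU busy until I1 writes@10
  I3 | 12 | 13 | 16 | 17
  I4 | 18 | 19 | 22 | 23   struct: MulU busy until I3 writes@17
  I5 | 24 | 25 | 26 | 27   WAW R6: wait I4 write@23

I3 = (12, 13, 16, 17)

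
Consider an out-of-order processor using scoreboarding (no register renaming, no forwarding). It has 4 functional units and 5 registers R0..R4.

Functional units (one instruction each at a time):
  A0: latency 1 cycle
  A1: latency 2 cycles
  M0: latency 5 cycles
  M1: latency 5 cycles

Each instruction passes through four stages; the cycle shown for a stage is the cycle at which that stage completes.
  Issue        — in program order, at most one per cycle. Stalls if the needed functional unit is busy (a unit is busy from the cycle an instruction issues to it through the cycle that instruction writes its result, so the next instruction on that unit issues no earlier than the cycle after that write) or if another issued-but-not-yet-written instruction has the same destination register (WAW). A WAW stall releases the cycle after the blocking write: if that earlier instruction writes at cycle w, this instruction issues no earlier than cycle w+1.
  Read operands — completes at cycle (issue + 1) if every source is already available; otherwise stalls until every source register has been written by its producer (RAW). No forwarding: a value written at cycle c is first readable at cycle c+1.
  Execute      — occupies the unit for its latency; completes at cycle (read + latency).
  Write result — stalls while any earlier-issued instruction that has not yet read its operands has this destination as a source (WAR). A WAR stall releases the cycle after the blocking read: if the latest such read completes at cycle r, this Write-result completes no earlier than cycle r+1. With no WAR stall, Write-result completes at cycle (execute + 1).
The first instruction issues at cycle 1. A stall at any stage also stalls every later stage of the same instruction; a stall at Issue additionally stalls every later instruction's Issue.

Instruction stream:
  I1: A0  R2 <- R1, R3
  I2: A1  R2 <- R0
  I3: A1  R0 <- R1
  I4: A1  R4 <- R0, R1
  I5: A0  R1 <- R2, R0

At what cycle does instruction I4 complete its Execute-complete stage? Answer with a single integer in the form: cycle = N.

cycle 1: I1 issues→A0
cycle 2: I1 reads
cycle 3: I1 exec-done
cycle 4: I1 writes R2
cycle 5: I2 issues→A1
cycle 6: I2 reads
cycle 8: I2 exec-done
cycle 9: I2 writes R2
cycle 10: I3 issues→A1
cycle 11: I3 reads
cycle 13: I3 exec-done
cycle 14: I3 writes R0
cycle 15: I4 issues→A1
cycle 16: I4 reads, I5 issues→A0
cycle 17: I5 reads
cycle 18: I4 exec-done, I5 exec-done
cycle 19: I4 writes R4, I5 writes R1

cycle = 18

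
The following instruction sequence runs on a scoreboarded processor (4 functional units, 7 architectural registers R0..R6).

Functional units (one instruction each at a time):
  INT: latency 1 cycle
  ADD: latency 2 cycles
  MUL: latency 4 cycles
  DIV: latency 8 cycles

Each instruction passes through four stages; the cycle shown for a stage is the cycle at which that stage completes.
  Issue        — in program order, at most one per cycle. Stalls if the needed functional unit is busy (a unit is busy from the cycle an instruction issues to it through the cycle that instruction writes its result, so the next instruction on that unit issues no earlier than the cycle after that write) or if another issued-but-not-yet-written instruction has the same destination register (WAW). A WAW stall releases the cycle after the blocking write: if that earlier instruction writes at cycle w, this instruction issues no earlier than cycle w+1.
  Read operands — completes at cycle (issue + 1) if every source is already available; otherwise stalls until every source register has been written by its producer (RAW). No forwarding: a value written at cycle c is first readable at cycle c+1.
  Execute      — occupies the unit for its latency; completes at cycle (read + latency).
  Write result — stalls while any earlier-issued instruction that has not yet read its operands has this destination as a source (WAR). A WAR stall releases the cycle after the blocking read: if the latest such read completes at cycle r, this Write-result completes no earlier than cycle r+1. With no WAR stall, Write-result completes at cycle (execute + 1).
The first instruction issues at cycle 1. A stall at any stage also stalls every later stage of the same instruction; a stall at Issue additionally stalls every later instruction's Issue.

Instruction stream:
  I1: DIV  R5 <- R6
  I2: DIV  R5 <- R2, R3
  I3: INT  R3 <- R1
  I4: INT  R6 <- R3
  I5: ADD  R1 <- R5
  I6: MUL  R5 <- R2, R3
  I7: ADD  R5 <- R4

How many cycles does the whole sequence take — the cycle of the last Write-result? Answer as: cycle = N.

t=1  issue I1 (DIV)
t=2  I1 read-ops
t=10  I1 finished on DIV
t=11  I1→R5
t=12  issue I2 (DIV)
t=13  I2 read-ops; issue I3 (INT)
t=14  I3 read-ops
t=15  I3 finished on INT
t=16  I3→R3
t=17  issue I4 (INT)
t=18  I4 read-ops; issue I5 (ADD)
t=19  I4 finished on INT
t=20  I4→R6
t=21  I2 finished on DIV
t=22  I2→R5
t=23  I5 read-ops; issue I6 (MUL)
t=24  I6 read-ops
t=25  I5 finished on ADD
t=26  I5→R1
t=28  I6 finished on MUL
t=29  I6→R5
t=30  issue I7 (ADD)
t=31  I7 read-ops
t=33  I7 finished on ADD
t=34  I7→R5

cycle = 34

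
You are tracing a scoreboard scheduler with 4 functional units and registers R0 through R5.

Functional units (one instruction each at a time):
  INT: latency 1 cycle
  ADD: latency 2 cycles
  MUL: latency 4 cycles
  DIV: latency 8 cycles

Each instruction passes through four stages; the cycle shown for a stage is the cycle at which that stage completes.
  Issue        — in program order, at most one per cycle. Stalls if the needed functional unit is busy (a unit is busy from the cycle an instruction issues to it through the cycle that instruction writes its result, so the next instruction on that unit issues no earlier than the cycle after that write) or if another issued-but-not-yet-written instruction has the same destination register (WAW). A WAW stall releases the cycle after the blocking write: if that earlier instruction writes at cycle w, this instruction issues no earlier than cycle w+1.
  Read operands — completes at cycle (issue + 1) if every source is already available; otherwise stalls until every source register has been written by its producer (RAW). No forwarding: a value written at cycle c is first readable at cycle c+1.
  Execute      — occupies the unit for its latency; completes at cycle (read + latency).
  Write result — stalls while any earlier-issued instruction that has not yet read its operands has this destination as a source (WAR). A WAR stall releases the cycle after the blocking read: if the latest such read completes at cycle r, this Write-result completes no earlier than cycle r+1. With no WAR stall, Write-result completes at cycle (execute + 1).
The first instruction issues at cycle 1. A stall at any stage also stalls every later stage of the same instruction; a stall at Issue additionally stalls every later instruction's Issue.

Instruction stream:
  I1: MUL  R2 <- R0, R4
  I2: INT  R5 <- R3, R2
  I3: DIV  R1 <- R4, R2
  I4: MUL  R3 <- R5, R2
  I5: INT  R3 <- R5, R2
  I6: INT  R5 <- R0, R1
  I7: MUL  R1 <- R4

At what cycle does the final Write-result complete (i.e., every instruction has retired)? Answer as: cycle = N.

cycle = 28

I1: IS=1 RO=2 EX=6 WR=7
I2: IS=2 RO=8 EX=9 WR=10  [RAW R2: wait I1 write@7]
I3: IS=3 RO=8 EX=16 WR=17  [RAW R2: wait I1 write@7]
I4: IS=8 RO=11 EX=15 WR=16  [struct: MUL busy until I1 writes@7; RAW R5: wait I2 write@10]
I5: IS=17 RO=18 EX=19 WR=20  [WAW R3: wait I4 write@16]
I6: IS=21 RO=22 EX=23 WR=24  [struct: INT busy until I5 writes@20]
I7: IS=22 RO=23 EX=27 WR=28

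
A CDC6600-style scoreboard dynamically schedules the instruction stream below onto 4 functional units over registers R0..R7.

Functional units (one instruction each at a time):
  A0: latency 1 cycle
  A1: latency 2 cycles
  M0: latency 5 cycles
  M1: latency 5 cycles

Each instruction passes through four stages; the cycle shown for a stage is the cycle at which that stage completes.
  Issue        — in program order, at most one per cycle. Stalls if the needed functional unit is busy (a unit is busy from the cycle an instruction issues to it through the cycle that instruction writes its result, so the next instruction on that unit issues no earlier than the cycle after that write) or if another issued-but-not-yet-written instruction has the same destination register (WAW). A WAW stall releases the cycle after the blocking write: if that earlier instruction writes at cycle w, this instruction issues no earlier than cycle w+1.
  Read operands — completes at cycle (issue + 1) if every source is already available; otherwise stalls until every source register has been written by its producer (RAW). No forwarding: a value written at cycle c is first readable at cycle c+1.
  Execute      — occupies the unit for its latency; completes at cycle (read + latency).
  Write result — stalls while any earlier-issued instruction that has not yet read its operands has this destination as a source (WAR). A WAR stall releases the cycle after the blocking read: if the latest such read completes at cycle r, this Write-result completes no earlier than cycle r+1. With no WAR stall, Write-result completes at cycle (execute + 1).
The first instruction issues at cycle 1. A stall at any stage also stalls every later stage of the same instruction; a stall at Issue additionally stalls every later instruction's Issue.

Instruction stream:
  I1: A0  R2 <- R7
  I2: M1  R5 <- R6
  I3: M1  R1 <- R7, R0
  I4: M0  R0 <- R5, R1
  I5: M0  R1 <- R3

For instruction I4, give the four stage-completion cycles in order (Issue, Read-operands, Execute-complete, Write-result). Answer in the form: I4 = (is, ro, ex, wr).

I4 = (11, 18, 23, 24)

cycle 1: issue I1 (A0)
cycle 2: I1 read-ops; issue I2 (M1)
cycle 3: I1 finished on A0; I2 read-ops
cycle 4: I1→R2
cycle 8: I2 finished on M1
cycle 9: I2→R5
cycle 10: issue I3 (M1)
cycle 11: I3 read-ops; issue I4 (M0)
cycle 16: I3 finished on M1
cycle 17: I3→R1
cycle 18: I4 read-ops
cycle 23: I4 finished on M0
cycle 24: I4→R0
cycle 25: issue I5 (M0)
cycle 26: I5 read-ops
cycle 31: I5 finished on M0
cycle 32: I5→R1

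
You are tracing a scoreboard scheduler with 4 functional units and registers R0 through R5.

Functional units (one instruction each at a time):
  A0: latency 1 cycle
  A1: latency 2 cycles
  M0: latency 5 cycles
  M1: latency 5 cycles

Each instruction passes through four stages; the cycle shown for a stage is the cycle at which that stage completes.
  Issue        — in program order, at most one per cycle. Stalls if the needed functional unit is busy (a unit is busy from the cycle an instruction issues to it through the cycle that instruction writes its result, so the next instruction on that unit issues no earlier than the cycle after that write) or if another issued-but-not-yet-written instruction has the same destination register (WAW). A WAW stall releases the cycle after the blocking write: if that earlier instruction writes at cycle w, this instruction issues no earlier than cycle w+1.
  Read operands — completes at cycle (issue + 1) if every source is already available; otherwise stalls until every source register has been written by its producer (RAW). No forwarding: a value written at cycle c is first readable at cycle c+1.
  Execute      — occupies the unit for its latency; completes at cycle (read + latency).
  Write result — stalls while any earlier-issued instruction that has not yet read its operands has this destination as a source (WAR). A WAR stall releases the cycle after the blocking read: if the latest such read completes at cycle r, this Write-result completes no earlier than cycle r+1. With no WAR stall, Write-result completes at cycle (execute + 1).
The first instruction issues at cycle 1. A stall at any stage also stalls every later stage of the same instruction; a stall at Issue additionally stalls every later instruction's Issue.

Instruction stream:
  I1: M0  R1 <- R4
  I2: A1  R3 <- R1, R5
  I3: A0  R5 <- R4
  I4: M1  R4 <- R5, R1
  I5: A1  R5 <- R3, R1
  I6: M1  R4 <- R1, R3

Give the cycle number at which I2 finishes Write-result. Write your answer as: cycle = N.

c1: issue I1 (M0)
c2: I1 read-ops | issue I2 (A1)
c3: issue I3 (A0)
c4: I3 read-ops | issue I4 (M1)
c5: I3 finished on A0
c7: I1 finished on M0
c8: I1→R1
c9: I2 read-ops
c10: I3→R5
c11: I2 finished on A1 | I4 read-ops
c12: I2→R3
c13: issue I5 (A1)
c14: I5 read-ops
c16: I4 finished on M1 | I5 finished on A1
c17: I4→R4 | I5→R5
c18: issue I6 (M1)
c19: I6 read-ops
c24: I6 finished on M1
c25: I6→R4

cycle = 12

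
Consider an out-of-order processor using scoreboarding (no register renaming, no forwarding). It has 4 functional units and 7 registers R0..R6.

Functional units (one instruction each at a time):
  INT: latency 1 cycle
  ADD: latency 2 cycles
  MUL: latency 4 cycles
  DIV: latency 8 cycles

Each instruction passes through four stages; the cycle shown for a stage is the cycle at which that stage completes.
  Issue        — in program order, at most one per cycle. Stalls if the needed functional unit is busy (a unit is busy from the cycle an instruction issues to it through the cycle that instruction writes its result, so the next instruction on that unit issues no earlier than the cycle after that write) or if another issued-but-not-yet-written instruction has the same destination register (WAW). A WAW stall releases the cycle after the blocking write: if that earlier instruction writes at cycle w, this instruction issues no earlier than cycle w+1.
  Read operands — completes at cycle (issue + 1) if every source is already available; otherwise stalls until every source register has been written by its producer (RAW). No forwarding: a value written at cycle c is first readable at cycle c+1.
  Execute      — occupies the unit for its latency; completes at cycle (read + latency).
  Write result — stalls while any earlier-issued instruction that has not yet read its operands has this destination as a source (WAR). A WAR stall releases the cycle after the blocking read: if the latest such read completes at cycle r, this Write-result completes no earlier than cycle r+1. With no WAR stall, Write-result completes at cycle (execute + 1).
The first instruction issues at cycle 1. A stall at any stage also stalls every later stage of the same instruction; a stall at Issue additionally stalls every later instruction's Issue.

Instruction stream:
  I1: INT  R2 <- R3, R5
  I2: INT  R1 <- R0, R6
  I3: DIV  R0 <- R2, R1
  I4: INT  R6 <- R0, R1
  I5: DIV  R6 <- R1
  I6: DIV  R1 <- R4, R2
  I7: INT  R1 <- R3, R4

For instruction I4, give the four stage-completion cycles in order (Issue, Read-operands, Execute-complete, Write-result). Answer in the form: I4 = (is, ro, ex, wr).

c1: I1 dispatched to INT
c2: I1 operands ready
c3: I1 complete
c4: R2←I1
c5: I2 dispatched to INT
c6: I2 operands ready | I3 dispatched to DIV
c7: I2 complete
c8: R1←I2
c9: I3 operands ready | I4 dispatched to INT
c17: I3 complete
c18: R0←I3
c19: I4 operands ready
c20: I4 complete
c21: R6←I4
c22: I5 dispatched to DIV
c23: I5 operands ready
c31: I5 complete
c32: R6←I5
c33: I6 dispatched to DIV
c34: I6 operands ready
c42: I6 complete
c43: R1←I6
c44: I7 dispatched to INT
c45: I7 operands ready
c46: I7 complete
c47: R1←I7

I4 = (9, 19, 20, 21)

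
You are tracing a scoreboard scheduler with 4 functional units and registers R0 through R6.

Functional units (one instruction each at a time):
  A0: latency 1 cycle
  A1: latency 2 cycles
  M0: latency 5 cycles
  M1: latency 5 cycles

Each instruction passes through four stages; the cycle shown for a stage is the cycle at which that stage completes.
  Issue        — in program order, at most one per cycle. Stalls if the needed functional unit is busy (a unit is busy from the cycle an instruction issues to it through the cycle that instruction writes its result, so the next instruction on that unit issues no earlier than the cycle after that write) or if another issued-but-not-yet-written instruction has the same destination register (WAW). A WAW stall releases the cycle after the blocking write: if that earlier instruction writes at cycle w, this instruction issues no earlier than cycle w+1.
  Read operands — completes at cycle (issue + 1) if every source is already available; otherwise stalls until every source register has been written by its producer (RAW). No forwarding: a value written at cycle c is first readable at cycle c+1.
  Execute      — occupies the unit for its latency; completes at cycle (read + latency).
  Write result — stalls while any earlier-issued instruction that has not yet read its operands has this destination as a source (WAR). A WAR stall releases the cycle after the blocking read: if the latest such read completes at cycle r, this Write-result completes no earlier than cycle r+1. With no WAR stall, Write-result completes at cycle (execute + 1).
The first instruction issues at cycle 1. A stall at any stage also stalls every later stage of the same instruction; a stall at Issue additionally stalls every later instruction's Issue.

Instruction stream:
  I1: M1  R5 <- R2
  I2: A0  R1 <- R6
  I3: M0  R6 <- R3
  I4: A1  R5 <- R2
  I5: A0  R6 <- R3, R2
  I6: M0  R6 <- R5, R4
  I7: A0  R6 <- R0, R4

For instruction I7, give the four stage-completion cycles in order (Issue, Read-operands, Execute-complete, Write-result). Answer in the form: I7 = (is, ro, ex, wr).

I7 = (23, 24, 25, 26)

I1 -> (1, 2, 7, 8)
I2 -> (2, 3, 4, 5)
I3 -> (3, 4, 9, 10)
I4 -> (9, 10, 12, 13)  // WAW R5: wait I1 write@8
I5 -> (11, 12, 13, 14)  // WAW R6: wait I3 write@10
I6 -> (15, 16, 21, 22)  // WAW R6: wait I5 write@14
I7 -> (23, 24, 25, 26)  // WAW R6: wait I6 write@22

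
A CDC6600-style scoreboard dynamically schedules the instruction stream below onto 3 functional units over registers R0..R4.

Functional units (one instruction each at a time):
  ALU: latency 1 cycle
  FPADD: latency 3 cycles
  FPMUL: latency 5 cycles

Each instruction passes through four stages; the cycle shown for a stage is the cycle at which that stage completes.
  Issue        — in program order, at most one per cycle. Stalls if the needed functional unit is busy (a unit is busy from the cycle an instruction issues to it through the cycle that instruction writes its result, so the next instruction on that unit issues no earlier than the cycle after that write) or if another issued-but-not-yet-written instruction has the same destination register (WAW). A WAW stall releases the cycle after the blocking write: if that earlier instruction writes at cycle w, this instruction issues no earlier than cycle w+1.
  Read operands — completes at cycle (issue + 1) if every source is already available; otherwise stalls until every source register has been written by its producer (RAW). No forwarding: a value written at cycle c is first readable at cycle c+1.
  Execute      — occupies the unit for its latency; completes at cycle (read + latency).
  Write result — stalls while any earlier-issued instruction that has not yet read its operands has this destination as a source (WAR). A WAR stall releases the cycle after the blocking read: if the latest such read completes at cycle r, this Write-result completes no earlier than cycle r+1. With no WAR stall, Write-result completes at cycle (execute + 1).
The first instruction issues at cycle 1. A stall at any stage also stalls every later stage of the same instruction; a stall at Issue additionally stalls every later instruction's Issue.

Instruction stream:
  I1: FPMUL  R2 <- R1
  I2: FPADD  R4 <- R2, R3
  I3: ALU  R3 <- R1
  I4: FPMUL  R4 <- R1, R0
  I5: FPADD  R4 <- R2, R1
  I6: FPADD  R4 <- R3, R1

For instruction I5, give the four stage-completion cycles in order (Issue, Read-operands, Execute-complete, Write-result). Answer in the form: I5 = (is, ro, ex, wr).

I5 = (22, 23, 26, 27)

I1 -> (1, 2, 7, 8)
I2 -> (2, 9, 12, 13)  // RAW R2: wait I1 write@8
I3 -> (3, 4, 5, 10)  // WAR R3: wait I2 read@9
I4 -> (14, 15, 20, 21)  // WAW R4: wait I2 write@13
I5 -> (22, 23, 26, 27)  // WAW R4: wait I4 write@21
I6 -> (28, 29, 32, 33)  // struct: FPADD busy until I5 writes@27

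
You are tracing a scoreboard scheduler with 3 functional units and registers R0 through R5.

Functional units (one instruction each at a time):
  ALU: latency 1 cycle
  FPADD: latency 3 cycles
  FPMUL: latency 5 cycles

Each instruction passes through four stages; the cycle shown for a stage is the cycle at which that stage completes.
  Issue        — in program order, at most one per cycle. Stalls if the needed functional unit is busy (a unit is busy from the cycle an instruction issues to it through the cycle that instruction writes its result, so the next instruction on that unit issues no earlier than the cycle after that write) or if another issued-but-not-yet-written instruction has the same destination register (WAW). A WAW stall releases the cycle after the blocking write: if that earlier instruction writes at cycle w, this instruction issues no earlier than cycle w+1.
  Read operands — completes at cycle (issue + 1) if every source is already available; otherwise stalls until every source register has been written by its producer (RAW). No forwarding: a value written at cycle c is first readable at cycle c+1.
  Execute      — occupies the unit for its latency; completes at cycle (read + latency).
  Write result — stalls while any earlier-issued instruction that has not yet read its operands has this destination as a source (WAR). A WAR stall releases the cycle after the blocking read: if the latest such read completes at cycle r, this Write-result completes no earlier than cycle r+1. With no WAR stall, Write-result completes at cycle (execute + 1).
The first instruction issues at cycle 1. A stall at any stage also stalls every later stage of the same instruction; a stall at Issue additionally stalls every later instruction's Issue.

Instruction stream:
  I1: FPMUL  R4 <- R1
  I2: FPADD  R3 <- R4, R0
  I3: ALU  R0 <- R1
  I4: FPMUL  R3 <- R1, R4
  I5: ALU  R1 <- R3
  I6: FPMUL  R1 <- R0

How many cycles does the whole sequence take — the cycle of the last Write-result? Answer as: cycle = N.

cycle = 32

c1: I1→FPMUL
c2: I1 RO · I2→FPADD
c3: I3→ALU
c4: I3 RO
c5: I3 EX
c7: I1 EX
c8: I1 WR R4
c9: I2 RO
c10: I3 WR R0
c12: I2 EX
c13: I2 WR R3
c14: I4→FPMUL
c15: I4 RO · I5→ALU
c20: I4 EX
c21: I4 WR R3
c22: I5 RO
c23: I5 EX
c24: I5 WR R1
c25: I6→FPMUL
c26: I6 RO
c31: I6 EX
c32: I6 WR R1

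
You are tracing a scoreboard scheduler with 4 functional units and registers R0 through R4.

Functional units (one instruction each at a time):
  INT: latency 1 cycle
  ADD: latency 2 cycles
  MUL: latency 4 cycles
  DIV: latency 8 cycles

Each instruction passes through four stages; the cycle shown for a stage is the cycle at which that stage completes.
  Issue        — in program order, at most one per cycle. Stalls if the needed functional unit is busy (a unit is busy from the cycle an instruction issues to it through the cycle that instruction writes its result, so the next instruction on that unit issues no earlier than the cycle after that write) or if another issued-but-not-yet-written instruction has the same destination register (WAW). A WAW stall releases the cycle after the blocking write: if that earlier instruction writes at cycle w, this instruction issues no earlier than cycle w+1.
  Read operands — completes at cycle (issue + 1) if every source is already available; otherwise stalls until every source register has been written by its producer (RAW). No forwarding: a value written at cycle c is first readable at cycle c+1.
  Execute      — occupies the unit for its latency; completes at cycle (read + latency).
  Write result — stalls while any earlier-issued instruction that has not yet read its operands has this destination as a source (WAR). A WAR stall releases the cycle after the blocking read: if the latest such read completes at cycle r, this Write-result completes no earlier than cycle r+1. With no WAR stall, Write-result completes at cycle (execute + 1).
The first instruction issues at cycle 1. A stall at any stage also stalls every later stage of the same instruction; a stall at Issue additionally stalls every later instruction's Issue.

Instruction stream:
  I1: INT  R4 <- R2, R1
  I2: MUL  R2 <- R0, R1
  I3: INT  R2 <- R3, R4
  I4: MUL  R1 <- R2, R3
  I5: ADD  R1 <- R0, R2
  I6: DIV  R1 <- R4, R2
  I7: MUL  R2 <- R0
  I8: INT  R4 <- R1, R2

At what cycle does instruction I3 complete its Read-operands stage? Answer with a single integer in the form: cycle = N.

cycle 1: I1 dispatched to INT
cycle 2: I1 operands ready; I2 dispatched to MUL
cycle 3: I1 complete; I2 operands ready
cycle 4: R4←I1
cycle 7: I2 complete
cycle 8: R2←I2
cycle 9: I3 dispatched to INT
cycle 10: I3 operands ready; I4 dispatched to MUL
cycle 11: I3 complete
cycle 12: R2←I3
cycle 13: I4 operands ready
cycle 17: I4 complete
cycle 18: R1←I4
cycle 19: I5 dispatched to ADD
cycle 20: I5 operands ready
cycle 22: I5 complete
cycle 23: R1←I5
cycle 24: I6 dispatched to DIV
cycle 25: I6 operands ready; I7 dispatched to MUL
cycle 26: I7 operands ready; I8 dispatched to INT
cycle 30: I7 complete
cycle 31: R2←I7
cycle 33: I6 complete
cycle 34: R1←I6
cycle 35: I8 operands ready
cycle 36: I8 complete
cycle 37: R4←I8

cycle = 10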